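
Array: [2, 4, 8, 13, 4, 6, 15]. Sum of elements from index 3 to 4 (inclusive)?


Prefix sums: [0, 2, 6, 14, 27, 31, 37, 52]
Sum[3..4] = prefix[5] - prefix[3] = 31 - 14 = 17


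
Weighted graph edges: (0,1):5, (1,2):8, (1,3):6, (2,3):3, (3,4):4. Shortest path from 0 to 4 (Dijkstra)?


Dijkstra from 0:
Distances: {0: 0, 1: 5, 2: 13, 3: 11, 4: 15}
Shortest distance to 4 = 15, path = [0, 1, 3, 4]


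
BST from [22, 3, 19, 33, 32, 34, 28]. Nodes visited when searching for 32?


BST root = 22
Search for 32: compare at each node
Path: [22, 33, 32]


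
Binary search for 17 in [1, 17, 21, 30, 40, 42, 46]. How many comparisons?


Search for 17:
[0,6] mid=3 arr[3]=30
[0,2] mid=1 arr[1]=17
Total: 2 comparisons


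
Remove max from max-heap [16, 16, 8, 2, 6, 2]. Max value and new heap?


Max = 16
Replace root with last, heapify down
Resulting heap: [16, 6, 8, 2, 2]


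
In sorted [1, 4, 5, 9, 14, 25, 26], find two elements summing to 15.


Two pointers: lo=0, hi=6
Found pair: (1, 14) summing to 15


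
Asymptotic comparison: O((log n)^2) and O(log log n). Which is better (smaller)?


double-logarithmic grows slower than polylogarithmic
O(log log n) is asymptotically smaller; O((log n)^2) grows faster


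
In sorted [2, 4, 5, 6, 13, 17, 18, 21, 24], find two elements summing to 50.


Two pointers: lo=0, hi=8
No pair sums to 50


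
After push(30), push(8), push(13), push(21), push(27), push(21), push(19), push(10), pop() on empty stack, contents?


push(30) -> [30]
push(8) -> [30, 8]
push(13) -> [30, 8, 13]
push(21) -> [30, 8, 13, 21]
push(27) -> [30, 8, 13, 21, 27]
push(21) -> [30, 8, 13, 21, 27, 21]
push(19) -> [30, 8, 13, 21, 27, 21, 19]
push(10) -> [30, 8, 13, 21, 27, 21, 19, 10]
pop() returns 10 -> [30, 8, 13, 21, 27, 21, 19]
Final stack (bottom to top): [30, 8, 13, 21, 27, 21, 19]


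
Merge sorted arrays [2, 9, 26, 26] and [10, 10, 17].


Compare heads, take smaller each step.
Merged: [2, 9, 10, 10, 17, 26, 26]


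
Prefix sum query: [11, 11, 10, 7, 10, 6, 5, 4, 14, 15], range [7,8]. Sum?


Prefix sums: [0, 11, 22, 32, 39, 49, 55, 60, 64, 78, 93]
Sum[7..8] = prefix[9] - prefix[7] = 78 - 60 = 18


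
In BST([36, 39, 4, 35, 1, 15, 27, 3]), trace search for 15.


BST root = 36
Search for 15: compare at each node
Path: [36, 4, 35, 15]


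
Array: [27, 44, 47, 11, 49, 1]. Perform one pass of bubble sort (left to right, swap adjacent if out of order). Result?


After one pass: [27, 44, 11, 47, 1, 49]


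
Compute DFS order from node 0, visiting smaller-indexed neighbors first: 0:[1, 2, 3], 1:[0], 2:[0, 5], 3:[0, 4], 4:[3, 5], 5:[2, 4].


DFS stack-based: start with [0]
Visit order: [0, 1, 2, 5, 4, 3]


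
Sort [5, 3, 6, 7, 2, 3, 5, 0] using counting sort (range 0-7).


Count array: [1, 0, 1, 2, 0, 2, 1, 1]
Reconstruct: [0, 2, 3, 3, 5, 5, 6, 7]


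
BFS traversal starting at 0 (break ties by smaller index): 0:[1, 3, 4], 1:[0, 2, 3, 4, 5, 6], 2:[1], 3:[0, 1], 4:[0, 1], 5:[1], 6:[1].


BFS queue: start with [0]
Visit order: [0, 1, 3, 4, 2, 5, 6]


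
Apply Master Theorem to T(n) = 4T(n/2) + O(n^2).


a=4, b=2, c=2. log_2(4)=2 = c=2. Case 2: O(n^c log n) = O(n^2 log n)
Complexity: O(n^2 log n)


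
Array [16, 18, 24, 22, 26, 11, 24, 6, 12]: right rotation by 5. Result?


Right rotate by 5: [26, 11, 24, 6, 12, 16, 18, 24, 22]


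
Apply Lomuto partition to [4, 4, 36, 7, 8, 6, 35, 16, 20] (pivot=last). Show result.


Elements <= 20 go left of pivot.
Result: [4, 4, 7, 8, 6, 16, 20, 36, 35], pivot at index 6


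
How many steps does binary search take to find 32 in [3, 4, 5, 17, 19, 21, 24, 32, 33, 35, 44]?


Search for 32:
[0,10] mid=5 arr[5]=21
[6,10] mid=8 arr[8]=33
[6,7] mid=6 arr[6]=24
[7,7] mid=7 arr[7]=32
Total: 4 comparisons


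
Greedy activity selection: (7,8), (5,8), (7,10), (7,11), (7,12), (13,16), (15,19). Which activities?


Greedy: pick earliest-ending, then skip overlaps.
Selected (2 activities): [(7, 8), (13, 16)]


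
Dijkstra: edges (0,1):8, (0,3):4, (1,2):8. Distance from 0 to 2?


Dijkstra from 0:
Distances: {0: 0, 1: 8, 2: 16, 3: 4}
Shortest distance to 2 = 16, path = [0, 1, 2]


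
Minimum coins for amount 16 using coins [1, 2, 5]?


dp[0]=0; dp[i]=1+min(dp[i-c] for c in coins)
...dp[11]=3, dp[12]=3, dp[13]=4, dp[14]=4, dp[15]=3, dp[16]=4
Minimum coins for 16 = 4


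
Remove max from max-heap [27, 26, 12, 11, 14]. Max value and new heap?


Max = 27
Replace root with last, heapify down
Resulting heap: [26, 14, 12, 11]


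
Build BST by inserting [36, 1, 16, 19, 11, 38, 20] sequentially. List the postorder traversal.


Root = 36; build tree by BST insertion.
Postorder traversal: [11, 20, 19, 16, 1, 38, 36]


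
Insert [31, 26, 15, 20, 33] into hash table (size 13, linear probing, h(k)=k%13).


Insertions: 31->slot 5; 26->slot 0; 15->slot 2; 20->slot 7; 33->slot 8
Table: [26, None, 15, None, None, 31, None, 20, 33, None, None, None, None]


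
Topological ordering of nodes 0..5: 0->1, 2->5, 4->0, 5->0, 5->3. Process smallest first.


Kahn's algorithm, process smallest node first
Order: [2, 4, 5, 0, 1, 3]


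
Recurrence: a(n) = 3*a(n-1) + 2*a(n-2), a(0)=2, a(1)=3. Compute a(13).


Build bottom-up:
...a(11)=1169589, a(12)=4165553, a(13)=3*4165553+2*1169589=14835837


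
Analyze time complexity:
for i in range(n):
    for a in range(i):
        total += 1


Per nesting level: O(n) * O(n) [triangular over i] = O(n^2)
Complexity: O(n^2)


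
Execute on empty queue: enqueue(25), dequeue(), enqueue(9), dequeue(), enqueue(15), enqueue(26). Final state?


enqueue(25) -> [25]
dequeue() returns 25 -> []
enqueue(9) -> [9]
dequeue() returns 9 -> []
enqueue(15) -> [15]
enqueue(26) -> [15, 26]
Final queue (front to back): [15, 26]


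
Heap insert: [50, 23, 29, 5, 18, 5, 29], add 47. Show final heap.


Append 47: [50, 23, 29, 5, 18, 5, 29, 47]
Bubble up: swap idx 7(47) with idx 3(5); swap idx 3(47) with idx 1(23)
Result: [50, 47, 29, 23, 18, 5, 29, 5]


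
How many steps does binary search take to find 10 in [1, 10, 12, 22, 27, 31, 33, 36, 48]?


Search for 10:
[0,8] mid=4 arr[4]=27
[0,3] mid=1 arr[1]=10
Total: 2 comparisons


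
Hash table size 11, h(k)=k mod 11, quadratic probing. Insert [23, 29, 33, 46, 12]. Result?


Insertions: 23->slot 1; 29->slot 7; 33->slot 0; 46->slot 2; 12->slot 5
Table: [33, 23, 46, None, None, 12, None, 29, None, None, None]


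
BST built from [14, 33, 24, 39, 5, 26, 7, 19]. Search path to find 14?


BST root = 14
Search for 14: compare at each node
Path: [14]


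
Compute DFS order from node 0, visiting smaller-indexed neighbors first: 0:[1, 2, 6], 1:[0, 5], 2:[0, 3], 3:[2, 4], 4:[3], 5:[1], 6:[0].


DFS stack-based: start with [0]
Visit order: [0, 1, 5, 2, 3, 4, 6]


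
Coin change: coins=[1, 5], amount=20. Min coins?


dp[0]=0; dp[i]=1+min(dp[i-c] for c in coins)
...dp[15]=3, dp[16]=4, dp[17]=5, dp[18]=6, dp[19]=7, dp[20]=4
Minimum coins for 20 = 4


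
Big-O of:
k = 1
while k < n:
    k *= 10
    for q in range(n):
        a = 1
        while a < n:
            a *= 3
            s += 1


Per nesting level: O(log n) * O(n) * O(log n) = O(n (log n)^2)
Complexity: O(n (log n)^2)


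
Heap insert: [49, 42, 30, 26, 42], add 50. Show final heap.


Append 50: [49, 42, 30, 26, 42, 50]
Bubble up: swap idx 5(50) with idx 2(30); swap idx 2(50) with idx 0(49)
Result: [50, 42, 49, 26, 42, 30]


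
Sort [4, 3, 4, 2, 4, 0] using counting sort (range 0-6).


Count array: [1, 0, 1, 1, 3, 0, 0]
Reconstruct: [0, 2, 3, 4, 4, 4]


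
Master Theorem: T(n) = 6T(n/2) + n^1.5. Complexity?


a=6, b=2, c=1.5. log_2(6)=2.585 > c=1.5. Case 1: O(n^log_b(a)) = O(n^2.585)
Complexity: O(n^2.585)


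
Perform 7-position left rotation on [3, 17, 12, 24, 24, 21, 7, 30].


Left rotate by 7: [30, 3, 17, 12, 24, 24, 21, 7]


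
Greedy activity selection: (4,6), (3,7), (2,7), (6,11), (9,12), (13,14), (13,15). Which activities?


Greedy: pick earliest-ending, then skip overlaps.
Selected (3 activities): [(4, 6), (6, 11), (13, 14)]


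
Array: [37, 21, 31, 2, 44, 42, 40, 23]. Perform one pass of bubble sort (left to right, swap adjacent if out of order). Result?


After one pass: [21, 31, 2, 37, 42, 40, 23, 44]


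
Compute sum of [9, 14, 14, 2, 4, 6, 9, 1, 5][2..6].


Prefix sums: [0, 9, 23, 37, 39, 43, 49, 58, 59, 64]
Sum[2..6] = prefix[7] - prefix[2] = 58 - 23 = 35


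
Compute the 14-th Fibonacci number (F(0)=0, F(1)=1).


F(n)=F(n-1)+F(n-2)
...F(12)=144, F(13)=233, F(14)=377


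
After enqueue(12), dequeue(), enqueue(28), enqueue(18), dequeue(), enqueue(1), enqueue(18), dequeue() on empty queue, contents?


enqueue(12) -> [12]
dequeue() returns 12 -> []
enqueue(28) -> [28]
enqueue(18) -> [28, 18]
dequeue() returns 28 -> [18]
enqueue(1) -> [18, 1]
enqueue(18) -> [18, 1, 18]
dequeue() returns 18 -> [1, 18]
Final queue (front to back): [1, 18]


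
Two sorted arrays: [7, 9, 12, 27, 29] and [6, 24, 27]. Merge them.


Compare heads, take smaller each step.
Merged: [6, 7, 9, 12, 24, 27, 27, 29]


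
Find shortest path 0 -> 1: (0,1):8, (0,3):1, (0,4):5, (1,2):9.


Dijkstra from 0:
Distances: {0: 0, 1: 8, 2: 17, 3: 1, 4: 5}
Shortest distance to 1 = 8, path = [0, 1]


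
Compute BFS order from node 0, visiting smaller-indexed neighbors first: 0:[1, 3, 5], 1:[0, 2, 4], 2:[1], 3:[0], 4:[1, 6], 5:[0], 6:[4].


BFS queue: start with [0]
Visit order: [0, 1, 3, 5, 2, 4, 6]


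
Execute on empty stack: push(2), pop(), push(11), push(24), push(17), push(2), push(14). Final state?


push(2) -> [2]
pop() returns 2 -> []
push(11) -> [11]
push(24) -> [11, 24]
push(17) -> [11, 24, 17]
push(2) -> [11, 24, 17, 2]
push(14) -> [11, 24, 17, 2, 14]
Final stack (bottom to top): [11, 24, 17, 2, 14]


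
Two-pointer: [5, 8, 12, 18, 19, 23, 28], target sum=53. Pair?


Two pointers: lo=0, hi=6
No pair sums to 53


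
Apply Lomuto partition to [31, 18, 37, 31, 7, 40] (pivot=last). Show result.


Elements <= 40 go left of pivot.
Result: [31, 18, 37, 31, 7, 40], pivot at index 5


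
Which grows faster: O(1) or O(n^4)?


constant grows slower than quartic
O(1) is asymptotically smaller; O(n^4) grows faster


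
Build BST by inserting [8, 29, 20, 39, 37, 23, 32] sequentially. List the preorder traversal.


Root = 8; build tree by BST insertion.
Preorder traversal: [8, 29, 20, 23, 39, 37, 32]


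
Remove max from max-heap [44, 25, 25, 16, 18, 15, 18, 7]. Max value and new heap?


Max = 44
Replace root with last, heapify down
Resulting heap: [25, 18, 25, 16, 7, 15, 18]


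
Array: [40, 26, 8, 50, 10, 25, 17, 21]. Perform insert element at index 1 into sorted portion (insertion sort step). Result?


After one pass: [26, 40, 8, 50, 10, 25, 17, 21]


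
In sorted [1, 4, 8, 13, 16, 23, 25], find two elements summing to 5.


Two pointers: lo=0, hi=6
Found pair: (1, 4) summing to 5


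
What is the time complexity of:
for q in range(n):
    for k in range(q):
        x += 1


Per nesting level: O(n) * O(n) [triangular over q] = O(n^2)
Complexity: O(n^2)


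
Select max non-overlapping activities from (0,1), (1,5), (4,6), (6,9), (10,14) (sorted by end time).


Greedy: pick earliest-ending, then skip overlaps.
Selected (4 activities): [(0, 1), (1, 5), (6, 9), (10, 14)]


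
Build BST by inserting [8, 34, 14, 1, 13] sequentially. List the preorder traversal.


Root = 8; build tree by BST insertion.
Preorder traversal: [8, 1, 34, 14, 13]


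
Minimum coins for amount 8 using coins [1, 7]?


dp[0]=0; dp[i]=1+min(dp[i-c] for c in coins)
...dp[3]=3, dp[4]=4, dp[5]=5, dp[6]=6, dp[7]=1, dp[8]=2
Minimum coins for 8 = 2


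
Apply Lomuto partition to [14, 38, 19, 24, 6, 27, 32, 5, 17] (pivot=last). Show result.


Elements <= 17 go left of pivot.
Result: [14, 6, 5, 17, 38, 27, 32, 19, 24], pivot at index 3


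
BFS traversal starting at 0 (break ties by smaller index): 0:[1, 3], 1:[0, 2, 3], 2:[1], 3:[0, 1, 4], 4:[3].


BFS queue: start with [0]
Visit order: [0, 1, 3, 2, 4]


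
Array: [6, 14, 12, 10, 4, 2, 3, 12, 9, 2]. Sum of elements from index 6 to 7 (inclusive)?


Prefix sums: [0, 6, 20, 32, 42, 46, 48, 51, 63, 72, 74]
Sum[6..7] = prefix[8] - prefix[6] = 63 - 48 = 15


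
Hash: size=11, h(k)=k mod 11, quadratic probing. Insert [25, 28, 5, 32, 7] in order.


Insertions: 25->slot 3; 28->slot 6; 5->slot 5; 32->slot 10; 7->slot 7
Table: [None, None, None, 25, None, 5, 28, 7, None, None, 32]


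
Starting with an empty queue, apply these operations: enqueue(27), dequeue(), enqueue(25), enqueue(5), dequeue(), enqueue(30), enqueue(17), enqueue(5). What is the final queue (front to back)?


enqueue(27) -> [27]
dequeue() returns 27 -> []
enqueue(25) -> [25]
enqueue(5) -> [25, 5]
dequeue() returns 25 -> [5]
enqueue(30) -> [5, 30]
enqueue(17) -> [5, 30, 17]
enqueue(5) -> [5, 30, 17, 5]
Final queue (front to back): [5, 30, 17, 5]


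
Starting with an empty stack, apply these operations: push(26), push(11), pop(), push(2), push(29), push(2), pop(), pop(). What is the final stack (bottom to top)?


push(26) -> [26]
push(11) -> [26, 11]
pop() returns 11 -> [26]
push(2) -> [26, 2]
push(29) -> [26, 2, 29]
push(2) -> [26, 2, 29, 2]
pop() returns 2 -> [26, 2, 29]
pop() returns 29 -> [26, 2]
Final stack (bottom to top): [26, 2]


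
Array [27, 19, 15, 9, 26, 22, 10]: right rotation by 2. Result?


Right rotate by 2: [22, 10, 27, 19, 15, 9, 26]


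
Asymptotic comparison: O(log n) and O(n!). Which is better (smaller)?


logarithmic grows slower than factorial
O(log n) is asymptotically smaller; O(n!) grows faster


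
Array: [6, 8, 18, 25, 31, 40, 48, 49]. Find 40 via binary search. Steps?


Search for 40:
[0,7] mid=3 arr[3]=25
[4,7] mid=5 arr[5]=40
Total: 2 comparisons


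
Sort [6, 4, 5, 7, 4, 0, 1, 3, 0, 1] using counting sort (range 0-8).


Count array: [2, 2, 0, 1, 2, 1, 1, 1, 0]
Reconstruct: [0, 0, 1, 1, 3, 4, 4, 5, 6, 7]


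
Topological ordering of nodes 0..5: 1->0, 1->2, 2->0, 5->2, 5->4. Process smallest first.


Kahn's algorithm, process smallest node first
Order: [1, 3, 5, 2, 0, 4]


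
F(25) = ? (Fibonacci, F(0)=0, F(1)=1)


F(n)=F(n-1)+F(n-2)
...F(23)=28657, F(24)=46368, F(25)=75025


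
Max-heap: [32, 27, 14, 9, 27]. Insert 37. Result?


Append 37: [32, 27, 14, 9, 27, 37]
Bubble up: swap idx 5(37) with idx 2(14); swap idx 2(37) with idx 0(32)
Result: [37, 27, 32, 9, 27, 14]


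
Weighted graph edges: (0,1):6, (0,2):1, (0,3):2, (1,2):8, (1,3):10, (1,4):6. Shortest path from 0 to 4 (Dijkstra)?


Dijkstra from 0:
Distances: {0: 0, 1: 6, 2: 1, 3: 2, 4: 12}
Shortest distance to 4 = 12, path = [0, 1, 4]


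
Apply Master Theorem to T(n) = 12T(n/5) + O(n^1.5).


a=12, b=5, c=1.5. log_5(12)=1.544 > c=1.5. Case 1: O(n^log_b(a)) = O(n^1.544)
Complexity: O(n^1.544)


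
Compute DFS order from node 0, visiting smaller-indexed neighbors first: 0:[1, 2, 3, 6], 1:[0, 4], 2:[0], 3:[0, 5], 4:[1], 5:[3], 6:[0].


DFS stack-based: start with [0]
Visit order: [0, 1, 4, 2, 3, 5, 6]


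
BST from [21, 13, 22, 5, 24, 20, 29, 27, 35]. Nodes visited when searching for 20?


BST root = 21
Search for 20: compare at each node
Path: [21, 13, 20]


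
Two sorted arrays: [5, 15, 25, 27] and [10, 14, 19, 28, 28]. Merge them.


Compare heads, take smaller each step.
Merged: [5, 10, 14, 15, 19, 25, 27, 28, 28]


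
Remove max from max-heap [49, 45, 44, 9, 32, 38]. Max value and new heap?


Max = 49
Replace root with last, heapify down
Resulting heap: [45, 38, 44, 9, 32]


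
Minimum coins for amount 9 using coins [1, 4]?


dp[0]=0; dp[i]=1+min(dp[i-c] for c in coins)
...dp[4]=1, dp[5]=2, dp[6]=3, dp[7]=4, dp[8]=2, dp[9]=3
Minimum coins for 9 = 3


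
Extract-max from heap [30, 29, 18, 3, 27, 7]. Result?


Max = 30
Replace root with last, heapify down
Resulting heap: [29, 27, 18, 3, 7]


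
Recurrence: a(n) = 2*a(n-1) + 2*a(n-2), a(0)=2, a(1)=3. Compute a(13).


Build bottom-up:
...a(11)=81568, a(12)=222848, a(13)=2*222848+2*81568=608832


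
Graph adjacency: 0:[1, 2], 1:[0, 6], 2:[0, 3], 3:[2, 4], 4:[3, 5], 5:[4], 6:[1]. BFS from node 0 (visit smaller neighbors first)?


BFS queue: start with [0]
Visit order: [0, 1, 2, 6, 3, 4, 5]


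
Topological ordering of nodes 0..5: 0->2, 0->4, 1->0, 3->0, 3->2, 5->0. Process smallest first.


Kahn's algorithm, process smallest node first
Order: [1, 3, 5, 0, 2, 4]


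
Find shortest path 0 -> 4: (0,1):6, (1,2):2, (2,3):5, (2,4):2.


Dijkstra from 0:
Distances: {0: 0, 1: 6, 2: 8, 3: 13, 4: 10}
Shortest distance to 4 = 10, path = [0, 1, 2, 4]


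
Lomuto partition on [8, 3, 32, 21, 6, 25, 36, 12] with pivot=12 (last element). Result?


Elements <= 12 go left of pivot.
Result: [8, 3, 6, 12, 32, 25, 36, 21], pivot at index 3


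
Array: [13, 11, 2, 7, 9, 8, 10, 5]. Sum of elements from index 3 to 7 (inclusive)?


Prefix sums: [0, 13, 24, 26, 33, 42, 50, 60, 65]
Sum[3..7] = prefix[8] - prefix[3] = 65 - 26 = 39


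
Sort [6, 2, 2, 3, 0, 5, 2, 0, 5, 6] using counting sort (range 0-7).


Count array: [2, 0, 3, 1, 0, 2, 2, 0]
Reconstruct: [0, 0, 2, 2, 2, 3, 5, 5, 6, 6]


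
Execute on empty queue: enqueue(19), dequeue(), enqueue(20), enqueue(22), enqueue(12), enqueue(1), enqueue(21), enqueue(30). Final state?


enqueue(19) -> [19]
dequeue() returns 19 -> []
enqueue(20) -> [20]
enqueue(22) -> [20, 22]
enqueue(12) -> [20, 22, 12]
enqueue(1) -> [20, 22, 12, 1]
enqueue(21) -> [20, 22, 12, 1, 21]
enqueue(30) -> [20, 22, 12, 1, 21, 30]
Final queue (front to back): [20, 22, 12, 1, 21, 30]


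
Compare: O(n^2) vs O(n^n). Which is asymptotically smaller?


quadratic grows slower than n^n
O(n^2) is asymptotically smaller; O(n^n) grows faster


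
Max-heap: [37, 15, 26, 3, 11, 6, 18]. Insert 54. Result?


Append 54: [37, 15, 26, 3, 11, 6, 18, 54]
Bubble up: swap idx 7(54) with idx 3(3); swap idx 3(54) with idx 1(15); swap idx 1(54) with idx 0(37)
Result: [54, 37, 26, 15, 11, 6, 18, 3]


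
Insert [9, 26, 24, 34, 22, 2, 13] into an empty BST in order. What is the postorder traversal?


Root = 9; build tree by BST insertion.
Postorder traversal: [2, 13, 22, 24, 34, 26, 9]


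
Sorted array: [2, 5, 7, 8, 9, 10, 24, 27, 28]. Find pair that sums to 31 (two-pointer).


Two pointers: lo=0, hi=8
Found pair: (7, 24) summing to 31


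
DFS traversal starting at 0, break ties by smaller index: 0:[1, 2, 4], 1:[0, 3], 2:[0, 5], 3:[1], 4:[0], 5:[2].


DFS stack-based: start with [0]
Visit order: [0, 1, 3, 2, 5, 4]


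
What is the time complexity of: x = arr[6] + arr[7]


Analysis: constant-time operation, no loop
Complexity: O(1)


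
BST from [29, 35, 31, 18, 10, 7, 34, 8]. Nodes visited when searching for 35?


BST root = 29
Search for 35: compare at each node
Path: [29, 35]


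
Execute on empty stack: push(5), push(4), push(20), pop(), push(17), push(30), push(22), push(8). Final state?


push(5) -> [5]
push(4) -> [5, 4]
push(20) -> [5, 4, 20]
pop() returns 20 -> [5, 4]
push(17) -> [5, 4, 17]
push(30) -> [5, 4, 17, 30]
push(22) -> [5, 4, 17, 30, 22]
push(8) -> [5, 4, 17, 30, 22, 8]
Final stack (bottom to top): [5, 4, 17, 30, 22, 8]


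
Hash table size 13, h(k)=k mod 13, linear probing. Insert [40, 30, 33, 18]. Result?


Insertions: 40->slot 1; 30->slot 4; 33->slot 7; 18->slot 5
Table: [None, 40, None, None, 30, 18, None, 33, None, None, None, None, None]


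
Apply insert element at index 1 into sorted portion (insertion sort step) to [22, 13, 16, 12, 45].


After one pass: [13, 22, 16, 12, 45]


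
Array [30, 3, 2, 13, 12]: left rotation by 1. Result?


Left rotate by 1: [3, 2, 13, 12, 30]


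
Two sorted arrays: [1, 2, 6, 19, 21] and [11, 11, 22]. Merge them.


Compare heads, take smaller each step.
Merged: [1, 2, 6, 11, 11, 19, 21, 22]


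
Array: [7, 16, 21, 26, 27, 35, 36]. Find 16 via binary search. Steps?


Search for 16:
[0,6] mid=3 arr[3]=26
[0,2] mid=1 arr[1]=16
Total: 2 comparisons


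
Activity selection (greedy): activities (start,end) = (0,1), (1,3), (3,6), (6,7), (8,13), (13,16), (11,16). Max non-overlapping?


Greedy: pick earliest-ending, then skip overlaps.
Selected (6 activities): [(0, 1), (1, 3), (3, 6), (6, 7), (8, 13), (13, 16)]


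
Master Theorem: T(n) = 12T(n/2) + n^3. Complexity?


a=12, b=2, c=3. log_2(12)=3.585 > c=3. Case 1: O(n^log_b(a)) = O(n^3.585)
Complexity: O(n^3.585)


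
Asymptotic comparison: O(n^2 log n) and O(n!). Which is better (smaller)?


n^2 log n grows slower than factorial
O(n^2 log n) is asymptotically smaller; O(n!) grows faster


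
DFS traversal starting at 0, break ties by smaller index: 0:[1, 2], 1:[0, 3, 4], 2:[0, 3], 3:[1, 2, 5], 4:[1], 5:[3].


DFS stack-based: start with [0]
Visit order: [0, 1, 3, 2, 5, 4]


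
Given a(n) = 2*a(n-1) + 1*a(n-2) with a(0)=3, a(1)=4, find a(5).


Build bottom-up:
...a(3)=26, a(4)=63, a(5)=2*63+1*26=152


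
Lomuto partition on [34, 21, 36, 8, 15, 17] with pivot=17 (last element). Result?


Elements <= 17 go left of pivot.
Result: [8, 15, 17, 34, 21, 36], pivot at index 2


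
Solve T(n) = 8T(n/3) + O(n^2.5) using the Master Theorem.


a=8, b=3, c=2.5. log_3(8)=1.893 < c=2.5. Case 3: O(n^c) = O(n^2.500)
Complexity: O(n^2.500)


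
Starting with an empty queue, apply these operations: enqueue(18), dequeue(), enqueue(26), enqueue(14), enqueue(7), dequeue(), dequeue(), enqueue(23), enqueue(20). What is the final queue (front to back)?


enqueue(18) -> [18]
dequeue() returns 18 -> []
enqueue(26) -> [26]
enqueue(14) -> [26, 14]
enqueue(7) -> [26, 14, 7]
dequeue() returns 26 -> [14, 7]
dequeue() returns 14 -> [7]
enqueue(23) -> [7, 23]
enqueue(20) -> [7, 23, 20]
Final queue (front to back): [7, 23, 20]


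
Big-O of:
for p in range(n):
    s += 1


Per nesting level: O(n) = O(n)
Complexity: O(n)


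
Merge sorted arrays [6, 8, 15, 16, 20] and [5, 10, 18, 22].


Compare heads, take smaller each step.
Merged: [5, 6, 8, 10, 15, 16, 18, 20, 22]


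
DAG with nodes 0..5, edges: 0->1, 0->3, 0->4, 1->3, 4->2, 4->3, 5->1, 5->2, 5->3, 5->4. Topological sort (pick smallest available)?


Kahn's algorithm, process smallest node first
Order: [0, 5, 1, 4, 2, 3]


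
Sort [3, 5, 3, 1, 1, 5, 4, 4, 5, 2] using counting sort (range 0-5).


Count array: [0, 2, 1, 2, 2, 3]
Reconstruct: [1, 1, 2, 3, 3, 4, 4, 5, 5, 5]


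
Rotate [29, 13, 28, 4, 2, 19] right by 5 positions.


Right rotate by 5: [13, 28, 4, 2, 19, 29]


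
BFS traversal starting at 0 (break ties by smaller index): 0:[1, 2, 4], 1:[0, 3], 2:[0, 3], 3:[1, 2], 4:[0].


BFS queue: start with [0]
Visit order: [0, 1, 2, 4, 3]


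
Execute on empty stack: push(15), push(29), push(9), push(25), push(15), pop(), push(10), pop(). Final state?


push(15) -> [15]
push(29) -> [15, 29]
push(9) -> [15, 29, 9]
push(25) -> [15, 29, 9, 25]
push(15) -> [15, 29, 9, 25, 15]
pop() returns 15 -> [15, 29, 9, 25]
push(10) -> [15, 29, 9, 25, 10]
pop() returns 10 -> [15, 29, 9, 25]
Final stack (bottom to top): [15, 29, 9, 25]


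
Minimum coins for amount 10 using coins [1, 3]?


dp[0]=0; dp[i]=1+min(dp[i-c] for c in coins)
...dp[5]=3, dp[6]=2, dp[7]=3, dp[8]=4, dp[9]=3, dp[10]=4
Minimum coins for 10 = 4


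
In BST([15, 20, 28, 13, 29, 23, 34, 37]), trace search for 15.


BST root = 15
Search for 15: compare at each node
Path: [15]


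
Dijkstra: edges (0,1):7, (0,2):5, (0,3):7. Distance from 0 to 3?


Dijkstra from 0:
Distances: {0: 0, 1: 7, 2: 5, 3: 7}
Shortest distance to 3 = 7, path = [0, 3]


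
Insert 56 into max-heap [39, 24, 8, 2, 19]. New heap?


Append 56: [39, 24, 8, 2, 19, 56]
Bubble up: swap idx 5(56) with idx 2(8); swap idx 2(56) with idx 0(39)
Result: [56, 24, 39, 2, 19, 8]


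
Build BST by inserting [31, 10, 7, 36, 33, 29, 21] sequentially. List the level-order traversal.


Root = 31; build tree by BST insertion.
Level-Order traversal: [31, 10, 36, 7, 29, 33, 21]


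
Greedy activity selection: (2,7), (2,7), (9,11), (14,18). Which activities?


Greedy: pick earliest-ending, then skip overlaps.
Selected (3 activities): [(2, 7), (9, 11), (14, 18)]


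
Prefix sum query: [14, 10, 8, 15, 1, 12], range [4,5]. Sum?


Prefix sums: [0, 14, 24, 32, 47, 48, 60]
Sum[4..5] = prefix[6] - prefix[4] = 60 - 47 = 13


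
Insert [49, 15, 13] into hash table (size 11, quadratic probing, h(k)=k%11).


Insertions: 49->slot 5; 15->slot 4; 13->slot 2
Table: [None, None, 13, None, 15, 49, None, None, None, None, None]


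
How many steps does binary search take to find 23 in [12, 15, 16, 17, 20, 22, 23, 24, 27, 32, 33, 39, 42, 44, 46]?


Search for 23:
[0,14] mid=7 arr[7]=24
[0,6] mid=3 arr[3]=17
[4,6] mid=5 arr[5]=22
[6,6] mid=6 arr[6]=23
Total: 4 comparisons


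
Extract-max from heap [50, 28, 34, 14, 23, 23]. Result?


Max = 50
Replace root with last, heapify down
Resulting heap: [34, 28, 23, 14, 23]


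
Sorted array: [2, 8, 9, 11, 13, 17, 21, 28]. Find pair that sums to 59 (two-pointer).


Two pointers: lo=0, hi=7
No pair sums to 59


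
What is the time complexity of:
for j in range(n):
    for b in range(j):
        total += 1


Per nesting level: O(n) * O(n) [triangular over j] = O(n^2)
Complexity: O(n^2)


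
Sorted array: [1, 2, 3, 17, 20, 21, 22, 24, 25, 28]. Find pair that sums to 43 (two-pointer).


Two pointers: lo=0, hi=9
Found pair: (21, 22) summing to 43


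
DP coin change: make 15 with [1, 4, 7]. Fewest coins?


dp[0]=0; dp[i]=1+min(dp[i-c] for c in coins)
...dp[10]=4, dp[11]=2, dp[12]=3, dp[13]=4, dp[14]=2, dp[15]=3
Minimum coins for 15 = 3


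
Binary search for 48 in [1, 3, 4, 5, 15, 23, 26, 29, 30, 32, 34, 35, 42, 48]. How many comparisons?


Search for 48:
[0,13] mid=6 arr[6]=26
[7,13] mid=10 arr[10]=34
[11,13] mid=12 arr[12]=42
[13,13] mid=13 arr[13]=48
Total: 4 comparisons


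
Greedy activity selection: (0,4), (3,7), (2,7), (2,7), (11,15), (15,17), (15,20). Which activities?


Greedy: pick earliest-ending, then skip overlaps.
Selected (3 activities): [(0, 4), (11, 15), (15, 17)]


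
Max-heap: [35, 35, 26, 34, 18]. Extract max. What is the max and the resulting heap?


Max = 35
Replace root with last, heapify down
Resulting heap: [35, 34, 26, 18]


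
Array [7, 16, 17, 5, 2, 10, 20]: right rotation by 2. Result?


Right rotate by 2: [10, 20, 7, 16, 17, 5, 2]


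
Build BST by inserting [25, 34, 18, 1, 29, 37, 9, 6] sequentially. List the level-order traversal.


Root = 25; build tree by BST insertion.
Level-Order traversal: [25, 18, 34, 1, 29, 37, 9, 6]


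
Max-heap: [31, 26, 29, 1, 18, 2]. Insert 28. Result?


Append 28: [31, 26, 29, 1, 18, 2, 28]
Bubble up: no swaps needed
Result: [31, 26, 29, 1, 18, 2, 28]


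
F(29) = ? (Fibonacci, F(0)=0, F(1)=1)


F(n)=F(n-1)+F(n-2)
...F(27)=196418, F(28)=317811, F(29)=514229


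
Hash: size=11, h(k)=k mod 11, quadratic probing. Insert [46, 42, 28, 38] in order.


Insertions: 46->slot 2; 42->slot 9; 28->slot 6; 38->slot 5
Table: [None, None, 46, None, None, 38, 28, None, None, 42, None]


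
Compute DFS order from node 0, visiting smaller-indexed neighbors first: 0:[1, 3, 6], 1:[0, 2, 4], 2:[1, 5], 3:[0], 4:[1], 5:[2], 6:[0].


DFS stack-based: start with [0]
Visit order: [0, 1, 2, 5, 4, 3, 6]


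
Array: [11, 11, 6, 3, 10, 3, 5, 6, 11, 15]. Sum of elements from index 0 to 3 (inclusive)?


Prefix sums: [0, 11, 22, 28, 31, 41, 44, 49, 55, 66, 81]
Sum[0..3] = prefix[4] - prefix[0] = 31 - 0 = 31


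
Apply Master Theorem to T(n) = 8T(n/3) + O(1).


a=8, b=3, c=0. log_3(8)=1.893 > c=0. Case 1: O(n^log_b(a)) = O(n^1.893)
Complexity: O(n^1.893)


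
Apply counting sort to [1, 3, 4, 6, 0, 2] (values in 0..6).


Count array: [1, 1, 1, 1, 1, 0, 1]
Reconstruct: [0, 1, 2, 3, 4, 6]


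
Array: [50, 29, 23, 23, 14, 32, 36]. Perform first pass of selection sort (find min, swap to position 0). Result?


After one pass: [14, 29, 23, 23, 50, 32, 36]


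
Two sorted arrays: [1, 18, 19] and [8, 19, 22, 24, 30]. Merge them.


Compare heads, take smaller each step.
Merged: [1, 8, 18, 19, 19, 22, 24, 30]


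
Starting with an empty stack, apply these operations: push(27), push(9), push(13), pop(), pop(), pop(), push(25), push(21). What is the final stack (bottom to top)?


push(27) -> [27]
push(9) -> [27, 9]
push(13) -> [27, 9, 13]
pop() returns 13 -> [27, 9]
pop() returns 9 -> [27]
pop() returns 27 -> []
push(25) -> [25]
push(21) -> [25, 21]
Final stack (bottom to top): [25, 21]


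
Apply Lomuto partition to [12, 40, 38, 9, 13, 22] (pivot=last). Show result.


Elements <= 22 go left of pivot.
Result: [12, 9, 13, 22, 38, 40], pivot at index 3


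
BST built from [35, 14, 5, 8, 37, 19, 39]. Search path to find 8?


BST root = 35
Search for 8: compare at each node
Path: [35, 14, 5, 8]


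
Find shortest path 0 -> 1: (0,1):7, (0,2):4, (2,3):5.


Dijkstra from 0:
Distances: {0: 0, 1: 7, 2: 4, 3: 9}
Shortest distance to 1 = 7, path = [0, 1]


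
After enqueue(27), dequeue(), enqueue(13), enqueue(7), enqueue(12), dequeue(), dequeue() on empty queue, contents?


enqueue(27) -> [27]
dequeue() returns 27 -> []
enqueue(13) -> [13]
enqueue(7) -> [13, 7]
enqueue(12) -> [13, 7, 12]
dequeue() returns 13 -> [7, 12]
dequeue() returns 7 -> [12]
Final queue (front to back): [12]


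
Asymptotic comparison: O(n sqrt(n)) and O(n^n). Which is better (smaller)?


n^1.5 grows slower than n^n
O(n sqrt(n)) is asymptotically smaller; O(n^n) grows faster


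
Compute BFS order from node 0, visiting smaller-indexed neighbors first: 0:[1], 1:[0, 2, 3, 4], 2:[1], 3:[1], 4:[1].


BFS queue: start with [0]
Visit order: [0, 1, 2, 3, 4]


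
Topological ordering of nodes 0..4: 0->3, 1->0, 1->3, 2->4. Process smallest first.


Kahn's algorithm, process smallest node first
Order: [1, 0, 2, 3, 4]


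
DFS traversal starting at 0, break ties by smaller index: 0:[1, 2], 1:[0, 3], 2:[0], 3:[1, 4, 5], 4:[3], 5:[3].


DFS stack-based: start with [0]
Visit order: [0, 1, 3, 4, 5, 2]


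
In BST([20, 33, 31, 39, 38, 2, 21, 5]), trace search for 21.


BST root = 20
Search for 21: compare at each node
Path: [20, 33, 31, 21]


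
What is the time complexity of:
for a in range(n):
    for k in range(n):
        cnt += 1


Per nesting level: O(n) * O(n) = O(n^2)
Complexity: O(n^2)


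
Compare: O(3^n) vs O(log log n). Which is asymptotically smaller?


double-logarithmic grows slower than exponential (base 3)
O(log log n) is asymptotically smaller; O(3^n) grows faster


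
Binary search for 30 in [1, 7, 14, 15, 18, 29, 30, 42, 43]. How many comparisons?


Search for 30:
[0,8] mid=4 arr[4]=18
[5,8] mid=6 arr[6]=30
Total: 2 comparisons


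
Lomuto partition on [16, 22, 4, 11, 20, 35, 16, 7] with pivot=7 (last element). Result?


Elements <= 7 go left of pivot.
Result: [4, 7, 16, 11, 20, 35, 16, 22], pivot at index 1


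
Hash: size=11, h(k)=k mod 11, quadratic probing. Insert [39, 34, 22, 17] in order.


Insertions: 39->slot 6; 34->slot 1; 22->slot 0; 17->slot 7
Table: [22, 34, None, None, None, None, 39, 17, None, None, None]


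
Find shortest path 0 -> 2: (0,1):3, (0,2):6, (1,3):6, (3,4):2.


Dijkstra from 0:
Distances: {0: 0, 1: 3, 2: 6, 3: 9, 4: 11}
Shortest distance to 2 = 6, path = [0, 2]


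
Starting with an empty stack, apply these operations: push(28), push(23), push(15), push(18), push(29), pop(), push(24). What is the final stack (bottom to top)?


push(28) -> [28]
push(23) -> [28, 23]
push(15) -> [28, 23, 15]
push(18) -> [28, 23, 15, 18]
push(29) -> [28, 23, 15, 18, 29]
pop() returns 29 -> [28, 23, 15, 18]
push(24) -> [28, 23, 15, 18, 24]
Final stack (bottom to top): [28, 23, 15, 18, 24]


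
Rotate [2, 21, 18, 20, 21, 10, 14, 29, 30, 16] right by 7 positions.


Right rotate by 7: [20, 21, 10, 14, 29, 30, 16, 2, 21, 18]


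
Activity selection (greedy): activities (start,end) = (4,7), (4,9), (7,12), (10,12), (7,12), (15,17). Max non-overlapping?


Greedy: pick earliest-ending, then skip overlaps.
Selected (3 activities): [(4, 7), (7, 12), (15, 17)]


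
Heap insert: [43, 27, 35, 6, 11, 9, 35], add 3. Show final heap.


Append 3: [43, 27, 35, 6, 11, 9, 35, 3]
Bubble up: no swaps needed
Result: [43, 27, 35, 6, 11, 9, 35, 3]


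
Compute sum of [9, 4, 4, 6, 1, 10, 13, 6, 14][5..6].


Prefix sums: [0, 9, 13, 17, 23, 24, 34, 47, 53, 67]
Sum[5..6] = prefix[7] - prefix[5] = 47 - 24 = 23


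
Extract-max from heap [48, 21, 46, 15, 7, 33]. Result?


Max = 48
Replace root with last, heapify down
Resulting heap: [46, 21, 33, 15, 7]


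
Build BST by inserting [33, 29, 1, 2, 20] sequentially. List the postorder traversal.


Root = 33; build tree by BST insertion.
Postorder traversal: [20, 2, 1, 29, 33]


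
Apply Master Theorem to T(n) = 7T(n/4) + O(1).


a=7, b=4, c=0. log_4(7)=1.404 > c=0. Case 1: O(n^log_b(a)) = O(n^1.404)
Complexity: O(n^1.404)


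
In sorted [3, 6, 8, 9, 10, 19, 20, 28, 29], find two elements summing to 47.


Two pointers: lo=0, hi=8
Found pair: (19, 28) summing to 47


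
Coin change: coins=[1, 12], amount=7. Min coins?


dp[0]=0; dp[i]=1+min(dp[i-c] for c in coins)
...dp[2]=2, dp[3]=3, dp[4]=4, dp[5]=5, dp[6]=6, dp[7]=7
Minimum coins for 7 = 7


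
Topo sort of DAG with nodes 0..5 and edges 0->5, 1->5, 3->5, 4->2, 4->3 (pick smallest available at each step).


Kahn's algorithm, process smallest node first
Order: [0, 1, 4, 2, 3, 5]


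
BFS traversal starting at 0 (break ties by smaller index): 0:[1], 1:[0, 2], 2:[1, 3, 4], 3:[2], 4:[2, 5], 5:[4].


BFS queue: start with [0]
Visit order: [0, 1, 2, 3, 4, 5]


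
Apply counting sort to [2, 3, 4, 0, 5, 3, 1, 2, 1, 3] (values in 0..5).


Count array: [1, 2, 2, 3, 1, 1]
Reconstruct: [0, 1, 1, 2, 2, 3, 3, 3, 4, 5]


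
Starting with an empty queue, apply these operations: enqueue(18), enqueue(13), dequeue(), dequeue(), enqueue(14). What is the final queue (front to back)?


enqueue(18) -> [18]
enqueue(13) -> [18, 13]
dequeue() returns 18 -> [13]
dequeue() returns 13 -> []
enqueue(14) -> [14]
Final queue (front to back): [14]


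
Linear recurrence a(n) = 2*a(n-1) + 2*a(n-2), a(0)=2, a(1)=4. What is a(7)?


Build bottom-up:
...a(5)=240, a(6)=656, a(7)=2*656+2*240=1792


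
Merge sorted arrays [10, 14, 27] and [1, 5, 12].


Compare heads, take smaller each step.
Merged: [1, 5, 10, 12, 14, 27]


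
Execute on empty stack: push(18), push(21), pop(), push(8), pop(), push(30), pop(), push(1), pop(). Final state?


push(18) -> [18]
push(21) -> [18, 21]
pop() returns 21 -> [18]
push(8) -> [18, 8]
pop() returns 8 -> [18]
push(30) -> [18, 30]
pop() returns 30 -> [18]
push(1) -> [18, 1]
pop() returns 1 -> [18]
Final stack (bottom to top): [18]


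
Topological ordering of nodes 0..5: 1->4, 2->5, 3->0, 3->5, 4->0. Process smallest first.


Kahn's algorithm, process smallest node first
Order: [1, 2, 3, 4, 0, 5]


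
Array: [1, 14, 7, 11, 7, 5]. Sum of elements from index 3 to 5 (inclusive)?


Prefix sums: [0, 1, 15, 22, 33, 40, 45]
Sum[3..5] = prefix[6] - prefix[3] = 45 - 22 = 23


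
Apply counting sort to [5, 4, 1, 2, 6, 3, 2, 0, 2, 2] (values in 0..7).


Count array: [1, 1, 4, 1, 1, 1, 1, 0]
Reconstruct: [0, 1, 2, 2, 2, 2, 3, 4, 5, 6]


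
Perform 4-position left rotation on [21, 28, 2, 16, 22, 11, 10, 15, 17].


Left rotate by 4: [22, 11, 10, 15, 17, 21, 28, 2, 16]


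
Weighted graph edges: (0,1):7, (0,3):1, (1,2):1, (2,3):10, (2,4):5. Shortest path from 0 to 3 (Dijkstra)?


Dijkstra from 0:
Distances: {0: 0, 1: 7, 2: 8, 3: 1, 4: 13}
Shortest distance to 3 = 1, path = [0, 3]


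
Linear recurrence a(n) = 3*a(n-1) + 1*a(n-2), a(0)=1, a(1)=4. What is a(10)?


Build bottom-up:
...a(8)=16897, a(9)=55807, a(10)=3*55807+1*16897=184318


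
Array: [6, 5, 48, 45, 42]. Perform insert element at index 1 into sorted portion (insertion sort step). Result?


After one pass: [5, 6, 48, 45, 42]


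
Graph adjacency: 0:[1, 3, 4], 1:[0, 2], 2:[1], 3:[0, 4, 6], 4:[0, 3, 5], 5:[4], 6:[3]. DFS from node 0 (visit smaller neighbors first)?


DFS stack-based: start with [0]
Visit order: [0, 1, 2, 3, 4, 5, 6]


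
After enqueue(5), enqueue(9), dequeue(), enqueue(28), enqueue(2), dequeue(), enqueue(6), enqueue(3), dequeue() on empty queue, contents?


enqueue(5) -> [5]
enqueue(9) -> [5, 9]
dequeue() returns 5 -> [9]
enqueue(28) -> [9, 28]
enqueue(2) -> [9, 28, 2]
dequeue() returns 9 -> [28, 2]
enqueue(6) -> [28, 2, 6]
enqueue(3) -> [28, 2, 6, 3]
dequeue() returns 28 -> [2, 6, 3]
Final queue (front to back): [2, 6, 3]


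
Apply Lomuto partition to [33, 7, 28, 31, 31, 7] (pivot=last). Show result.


Elements <= 7 go left of pivot.
Result: [7, 7, 28, 31, 31, 33], pivot at index 1


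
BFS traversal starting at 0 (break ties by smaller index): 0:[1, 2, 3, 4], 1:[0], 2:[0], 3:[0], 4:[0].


BFS queue: start with [0]
Visit order: [0, 1, 2, 3, 4]


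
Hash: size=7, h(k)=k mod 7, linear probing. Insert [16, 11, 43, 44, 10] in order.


Insertions: 16->slot 2; 11->slot 4; 43->slot 1; 44->slot 3; 10->slot 5
Table: [None, 43, 16, 44, 11, 10, None]


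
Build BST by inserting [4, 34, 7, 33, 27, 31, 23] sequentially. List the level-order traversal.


Root = 4; build tree by BST insertion.
Level-Order traversal: [4, 34, 7, 33, 27, 23, 31]


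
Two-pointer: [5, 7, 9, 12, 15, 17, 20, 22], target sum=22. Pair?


Two pointers: lo=0, hi=7
Found pair: (5, 17) summing to 22


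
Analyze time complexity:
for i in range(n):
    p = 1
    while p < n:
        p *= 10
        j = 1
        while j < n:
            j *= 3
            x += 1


Per nesting level: O(n) * O(log n) * O(log n) = O(n (log n)^2)
Complexity: O(n (log n)^2)


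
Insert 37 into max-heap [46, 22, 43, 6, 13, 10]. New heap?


Append 37: [46, 22, 43, 6, 13, 10, 37]
Bubble up: no swaps needed
Result: [46, 22, 43, 6, 13, 10, 37]


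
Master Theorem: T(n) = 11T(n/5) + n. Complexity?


a=11, b=5, c=1. log_5(11)=1.490 > c=1. Case 1: O(n^log_b(a)) = O(n^1.490)
Complexity: O(n^1.490)


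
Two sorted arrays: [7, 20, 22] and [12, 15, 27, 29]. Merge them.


Compare heads, take smaller each step.
Merged: [7, 12, 15, 20, 22, 27, 29]


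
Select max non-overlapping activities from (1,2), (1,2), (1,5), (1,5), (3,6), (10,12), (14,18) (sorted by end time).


Greedy: pick earliest-ending, then skip overlaps.
Selected (4 activities): [(1, 2), (3, 6), (10, 12), (14, 18)]


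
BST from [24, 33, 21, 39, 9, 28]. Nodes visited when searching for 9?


BST root = 24
Search for 9: compare at each node
Path: [24, 21, 9]


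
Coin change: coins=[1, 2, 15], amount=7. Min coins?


dp[0]=0; dp[i]=1+min(dp[i-c] for c in coins)
...dp[2]=1, dp[3]=2, dp[4]=2, dp[5]=3, dp[6]=3, dp[7]=4
Minimum coins for 7 = 4


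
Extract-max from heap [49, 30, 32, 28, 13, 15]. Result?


Max = 49
Replace root with last, heapify down
Resulting heap: [32, 30, 15, 28, 13]


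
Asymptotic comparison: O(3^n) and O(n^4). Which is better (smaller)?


quartic grows slower than exponential (base 3)
O(n^4) is asymptotically smaller; O(3^n) grows faster


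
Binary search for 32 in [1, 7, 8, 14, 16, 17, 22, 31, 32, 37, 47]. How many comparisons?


Search for 32:
[0,10] mid=5 arr[5]=17
[6,10] mid=8 arr[8]=32
Total: 2 comparisons


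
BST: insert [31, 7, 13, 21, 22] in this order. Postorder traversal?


Root = 31; build tree by BST insertion.
Postorder traversal: [22, 21, 13, 7, 31]
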